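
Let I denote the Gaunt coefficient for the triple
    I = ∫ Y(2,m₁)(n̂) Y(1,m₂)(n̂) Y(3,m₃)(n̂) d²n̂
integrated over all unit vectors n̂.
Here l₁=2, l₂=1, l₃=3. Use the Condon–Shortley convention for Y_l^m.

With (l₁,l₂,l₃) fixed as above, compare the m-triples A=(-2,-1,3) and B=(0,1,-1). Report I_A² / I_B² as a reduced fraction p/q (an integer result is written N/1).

Shared (l₁,l₂,l₃)=(2,1,3): N and (l;000)² cancel in I_A²/I_B².
A: Δ = 0!·4!·2!/7! = 1/105; Racah Σ t=0..0: t=0:+1/48 = 1/48; ⇒ 3j(2 1 3; -2 -1 3)² = 1/7, sgn +1
B: Δ = 0!·4!·2!/7! = 1/105; Racah Σ t=0..0: t=0:+1/8 = 1/8; ⇒ 3j(2 1 3; 0 1 -1)² = 2/35, sgn +1
I_A²/I_B² = (1/7)/(2/35) = 5/2

5/2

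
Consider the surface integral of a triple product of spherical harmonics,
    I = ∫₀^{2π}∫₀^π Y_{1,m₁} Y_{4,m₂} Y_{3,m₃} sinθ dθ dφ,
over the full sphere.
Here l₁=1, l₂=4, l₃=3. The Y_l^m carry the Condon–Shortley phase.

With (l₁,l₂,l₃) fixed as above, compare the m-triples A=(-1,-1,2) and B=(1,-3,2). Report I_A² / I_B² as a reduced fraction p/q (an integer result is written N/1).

1/7

l's match ⇒ only the (l;m) 3-j factors differ between A and B.
A: triangle coeff Δ(1,4,3) = 1/252; Σ_t [2,2]: t=2:+1/240 = 1/240; (3j)²=1/84 [(1 4 3; -1 -1 2)], sign=-1
B: triangle coeff Δ(1,4,3) = 1/252; Σ_t [0,0]: t=0:+1/240 = 1/240; (3j)²=1/12 [(1 4 3; 1 -3 2)], sign=-1
I_A²/I_B² = (1/84)/(1/12) = 1/7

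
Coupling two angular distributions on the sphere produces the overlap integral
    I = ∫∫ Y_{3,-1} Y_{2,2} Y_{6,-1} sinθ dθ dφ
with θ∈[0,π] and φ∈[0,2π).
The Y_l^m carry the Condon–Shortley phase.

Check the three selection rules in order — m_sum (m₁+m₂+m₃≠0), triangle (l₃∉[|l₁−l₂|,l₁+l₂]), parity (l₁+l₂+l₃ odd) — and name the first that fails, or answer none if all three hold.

azimuthal sum: -1 + 2 − 1 = 0  ✓
1 ≤ 6 ≤ 5 (triangle on l)  ✗
L = 3 + 2 + 6 = 11 (odd)

triangle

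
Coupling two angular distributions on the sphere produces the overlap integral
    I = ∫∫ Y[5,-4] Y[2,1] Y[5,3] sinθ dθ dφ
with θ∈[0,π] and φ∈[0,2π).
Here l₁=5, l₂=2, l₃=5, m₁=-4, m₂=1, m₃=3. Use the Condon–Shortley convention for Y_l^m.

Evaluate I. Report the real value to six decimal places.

Rules hold: Σm=0, L=12 even, 3≤5≤7.
N = 11·5·11 = 605
Δ = 2!·8!·2!/13! = 1/38610
Racah Σ t=0..2: t=0:+1/2880 t=1:−1/576 t=2:+1/2880 = -1/960
⇒ 3j(5 2 5; 0 0 0)² = 10/429, sgn +1
Racah Σ t=1..2: t=1:−1/80640 t=2:+1/10080 = 1/11520
⇒ 3j(5 2 5; -4 1 3)² = 49/1430, sgn +1
4πI² = N·(3j₀)²·(3jₘ)² = 245/507
I = +1·√(0.483235/4π) = 0.19609844

0.196098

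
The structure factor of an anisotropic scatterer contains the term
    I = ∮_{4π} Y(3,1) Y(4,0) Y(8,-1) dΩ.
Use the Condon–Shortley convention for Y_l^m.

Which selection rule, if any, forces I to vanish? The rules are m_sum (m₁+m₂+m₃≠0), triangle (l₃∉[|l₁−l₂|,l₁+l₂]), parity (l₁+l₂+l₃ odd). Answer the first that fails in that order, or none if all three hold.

Σmᵢ = 0  ✓
l₃∈[|l₁−l₂|,l₁+l₂]=[1,7], have l₃=8  ✗
Σlᵢ = 15 ⇒ odd

triangle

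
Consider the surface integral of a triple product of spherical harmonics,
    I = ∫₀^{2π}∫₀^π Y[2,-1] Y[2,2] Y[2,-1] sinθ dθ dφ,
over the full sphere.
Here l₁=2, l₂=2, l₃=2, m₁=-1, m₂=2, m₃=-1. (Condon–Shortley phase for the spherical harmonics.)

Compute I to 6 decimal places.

0.220728

Checks pass: Σm=0; 6 even; l₃=2∈[0,4].
(2·2+1)(2·2+1)(2·2+1) = 125
Δ: 2! 2! 2! / 7! → 1/630
sum: t=0:+1/8 t=1:−1/1 t=2:+1/8 = -3/4
3j²(2 2 2; 0 0 0) = Δ·Π!·Σ² = 2/35  (sign -1)
sum: t=2:+1/4 = 1/4
3j²(2 2 2; -1 2 -1) = Δ·Π!·Σ² = 3/35  (sign -1)
combine: 4πI² = 125·2/35·3/35 = 30/49
take √, sign +1: I = 0.22072812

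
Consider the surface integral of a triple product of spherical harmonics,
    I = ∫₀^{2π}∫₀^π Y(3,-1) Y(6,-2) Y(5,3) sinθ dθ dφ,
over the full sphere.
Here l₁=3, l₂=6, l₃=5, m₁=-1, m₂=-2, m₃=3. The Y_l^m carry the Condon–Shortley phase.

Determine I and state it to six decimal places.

Rules hold: Σm=0, L=14 even, 3≤5≤9.
N = 7·13·11 = 1001
Δ = 4!·2!·8!/15! = 1/675675
Racah Σ t=1..3: t=1:−1/8640 t=2:+1/2304 t=3:−1/8640 = 7/34560
⇒ 3j(3 6 5; 0 0 0)² = 7/429, sgn -1
Racah Σ t=2..4: t=2:+1/11520 t=3:−1/30240 t=4:+1/1935360 = 1/18432
⇒ 3j(3 6 5; -1 -2 3)² = 7/429, sgn +1
4πI² = N·(3j₀)²·(3jₘ)² = 343/1287
I = -1·√(0.266511/4π) = -0.14563067

-0.145631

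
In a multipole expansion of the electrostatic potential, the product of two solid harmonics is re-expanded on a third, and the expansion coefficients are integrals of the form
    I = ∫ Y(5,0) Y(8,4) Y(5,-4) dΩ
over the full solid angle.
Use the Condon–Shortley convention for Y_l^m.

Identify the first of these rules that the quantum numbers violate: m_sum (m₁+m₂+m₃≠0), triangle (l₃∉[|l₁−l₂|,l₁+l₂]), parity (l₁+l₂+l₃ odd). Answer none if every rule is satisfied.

none

m₁+m₂+m₃ = 0 + 4 − 4 = 0  ✓
triangle: |5−8|=3 ≤ l₃=5 ≤ 5+8=13  ✓
parity: l₁+l₂+l₃ = 18 is even  ✓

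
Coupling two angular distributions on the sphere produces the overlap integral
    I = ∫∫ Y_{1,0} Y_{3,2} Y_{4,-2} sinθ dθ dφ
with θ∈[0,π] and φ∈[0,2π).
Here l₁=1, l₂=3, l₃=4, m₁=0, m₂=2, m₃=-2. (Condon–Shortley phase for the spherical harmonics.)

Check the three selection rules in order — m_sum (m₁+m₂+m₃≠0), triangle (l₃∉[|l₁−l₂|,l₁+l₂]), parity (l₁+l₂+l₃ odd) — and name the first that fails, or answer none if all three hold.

azimuthal sum: 0 + 2 − 2 = 0  ✓
2 ≤ 4 ≤ 4 (triangle on l)  ✓
L = 1 + 3 + 4 = 8 (even)  ✓

none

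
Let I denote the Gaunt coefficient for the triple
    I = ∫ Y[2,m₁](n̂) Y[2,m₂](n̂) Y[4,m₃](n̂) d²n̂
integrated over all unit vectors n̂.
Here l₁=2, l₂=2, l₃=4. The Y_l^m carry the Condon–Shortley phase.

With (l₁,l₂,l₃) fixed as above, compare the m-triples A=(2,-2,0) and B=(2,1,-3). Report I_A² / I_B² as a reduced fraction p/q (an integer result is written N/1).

1/35

Shared (l₁,l₂,l₃)=(2,2,4): N and (l;000)² cancel in I_A²/I_B².
A: Δ = 0!·4!·4!/9! = 1/630; Racah Σ t=0..0: t=0:+1/576 = 1/576; ⇒ 3j(2 2 4; 2 -2 0)² = 1/630, sgn +1
B: Δ = 0!·4!·4!/9! = 1/630; Racah Σ t=0..0: t=0:+1/144 = 1/144; ⇒ 3j(2 2 4; 2 1 -3)² = 1/18, sgn -1
I_A²/I_B² = (1/630)/(1/18) = 1/35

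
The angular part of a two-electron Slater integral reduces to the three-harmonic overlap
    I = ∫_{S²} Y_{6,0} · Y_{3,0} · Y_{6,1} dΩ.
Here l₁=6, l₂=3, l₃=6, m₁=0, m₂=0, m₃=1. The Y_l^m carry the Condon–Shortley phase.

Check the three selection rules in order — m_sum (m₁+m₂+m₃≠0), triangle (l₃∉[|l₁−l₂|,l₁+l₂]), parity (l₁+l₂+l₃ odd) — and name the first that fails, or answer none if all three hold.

m₁+m₂+m₃ = 0 + 0 + 1 = 1  ✗
triangle: |6−3|=3 ≤ l₃=6 ≤ 6+3=9
parity: l₁+l₂+l₃ = 15 is odd

m_sum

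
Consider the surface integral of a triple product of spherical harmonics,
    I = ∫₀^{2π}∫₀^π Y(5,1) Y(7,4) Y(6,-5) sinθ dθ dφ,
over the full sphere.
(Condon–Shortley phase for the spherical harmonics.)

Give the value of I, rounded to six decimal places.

Checks pass: Σm=0; 18 even; l₃=6∈[2,12].
(2·5+1)(2·7+1)(2·6+1) = 2145
Δ: 6! 4! 8! / 19! → 1/174594420
sum: t=1:−1/4147200 t=2:+1/207360 t=3:−1/82944 t=4:+1/207360 t=5:−1/4147200 = -1/345600
3j²(5 7 6; 0 0 0) = Δ·Π!·Σ² = 420/46189  (sign -1)
sum: t=3:−1/8709120 t=4:+1/5806080 = 1/17418240
3j²(5 7 6; 1 4 -5) = Δ·Π!·Σ² = 275/88179  (sign -1)
combine: 4πI² = 2145·420/46189·275/88179 = 82500/1356277
take √, sign +1: I = 0.06957414

0.069574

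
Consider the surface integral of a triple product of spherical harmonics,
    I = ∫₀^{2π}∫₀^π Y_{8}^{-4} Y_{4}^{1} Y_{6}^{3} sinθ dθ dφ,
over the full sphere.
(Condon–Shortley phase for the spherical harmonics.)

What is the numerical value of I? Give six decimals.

m-sum 0 ✓  L=18 even ✓  4≤6≤12 ✓
Π(2lᵢ+1) = 17×9×13 = 1989
triangle coeff Δ(8,4,6) = 1/23279256
Σ_t [2,4]: t=2:+1/1658880 t=3:−1/518400 t=4:+1/1658880 = -1/1382400
(3j)²=504/46189 [(8 4 6; 0 0 0)], sign=-1
Σ_t [3,5]: t=3:−1/26127360 t=4:+1/3870720 t=5:−1/7257600 = 43/522547200
(3j)²=1849/352716 [(8 4 6; -4 1 3)], sign=-1
⇒ 4πI² = 99846/877591
I = (+1)√(99846/877591/(4π)) = 0.09515121

0.095151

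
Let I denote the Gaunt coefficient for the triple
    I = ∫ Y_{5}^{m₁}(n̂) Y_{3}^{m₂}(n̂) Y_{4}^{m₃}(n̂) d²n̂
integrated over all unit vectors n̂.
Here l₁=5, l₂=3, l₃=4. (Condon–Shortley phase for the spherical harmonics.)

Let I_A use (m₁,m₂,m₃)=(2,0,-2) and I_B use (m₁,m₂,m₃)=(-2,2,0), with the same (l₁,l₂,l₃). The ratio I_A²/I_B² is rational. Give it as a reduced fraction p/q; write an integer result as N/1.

3/25

Same 5,3,4: normalisation and zero-m 3j drop out of the ratio.
A: Δ: 4! 6! 2! / 13! → 1/180180; sum: t=1:−1/576 t=2:+1/480 t=3:−1/8640 = 1/4320; 3j²(5 3 4; 2 0 -2) = Δ·Π!·Σ² = 1/2145  (sign +1)
B: Δ: 4! 6! 2! / 13! → 1/180180; sum: t=3:−1/576 t=4:+1/864 = -1/1728; 3j²(5 3 4; -2 2 0) = Δ·Π!·Σ² = 5/1287  (sign -1)
I_A²/I_B² = (1/2145)/(5/1287) = 3/25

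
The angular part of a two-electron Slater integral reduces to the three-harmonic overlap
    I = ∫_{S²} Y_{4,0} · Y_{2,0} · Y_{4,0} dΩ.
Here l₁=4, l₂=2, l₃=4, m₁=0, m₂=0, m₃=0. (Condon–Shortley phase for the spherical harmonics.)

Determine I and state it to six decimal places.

Checks pass: Σm=0; 10 even; l₃=4∈[2,6].
(2·4+1)(2·2+1)(2·4+1) = 405
Δ: 2! 6! 2! / 11! → 1/13860
sum: t=0:+1/192 t=1:−1/36 t=2:+1/192 = -5/288
3j²(4 2 4; 0 0 0) = Δ·Π!·Σ² = 20/693  (sign -1)
(m-triple is (0,0,0) — same symbol as above.)
combine: 4πI² = 405·20/693·20/693 = 2000/5929
take √, sign +1: I = 0.16383977

0.163840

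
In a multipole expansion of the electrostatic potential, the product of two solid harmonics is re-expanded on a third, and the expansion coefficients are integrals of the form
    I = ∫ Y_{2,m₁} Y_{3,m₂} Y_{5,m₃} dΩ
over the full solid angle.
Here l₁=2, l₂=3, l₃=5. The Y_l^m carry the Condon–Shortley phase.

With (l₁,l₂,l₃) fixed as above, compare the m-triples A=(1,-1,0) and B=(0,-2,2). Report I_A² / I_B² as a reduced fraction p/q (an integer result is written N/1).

Same 2,3,5: normalisation and zero-m 3j drop out of the ratio.
A: Δ: 0! 4! 6! / 11! → 1/2310; sum: t=0:+1/288 = 1/288; 3j²(2 3 5; 1 -1 0) = Δ·Π!·Σ² = 5/231  (sign -1)
B: Δ: 0! 4! 6! / 11! → 1/2310; sum: t=0:+1/480 = 1/480; 3j²(2 3 5; 0 -2 2) = Δ·Π!·Σ² = 3/110  (sign -1)
I_A²/I_B² = (5/231)/(3/110) = 50/63

50/63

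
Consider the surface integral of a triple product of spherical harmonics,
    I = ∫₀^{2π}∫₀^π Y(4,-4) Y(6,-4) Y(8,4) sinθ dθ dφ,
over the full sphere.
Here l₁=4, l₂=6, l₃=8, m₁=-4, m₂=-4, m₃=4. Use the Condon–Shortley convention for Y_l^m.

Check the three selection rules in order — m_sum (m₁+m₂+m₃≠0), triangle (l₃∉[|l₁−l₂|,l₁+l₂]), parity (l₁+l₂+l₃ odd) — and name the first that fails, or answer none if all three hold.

m_sum

m₁+m₂+m₃ = -4 − 4 + 4 = -4  ✗
triangle: |4−6|=2 ≤ l₃=8 ≤ 4+6=10
parity: l₁+l₂+l₃ = 18 is even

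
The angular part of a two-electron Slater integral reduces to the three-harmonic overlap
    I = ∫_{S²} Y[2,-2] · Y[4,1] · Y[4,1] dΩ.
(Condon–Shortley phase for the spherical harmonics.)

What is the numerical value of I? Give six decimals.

m-sum 0 ✓  L=10 even ✓  2≤4≤6 ✓
Π(2lᵢ+1) = 5×9×9 = 405
triangle coeff Δ(2,4,4) = 1/13860
Σ_t [0,2]: t=0:+1/192 t=1:−1/36 t=2:+1/192 = -5/288
(3j)²=20/693 [(2 4 4; 0 0 0)], sign=-1
Σ_t [2,2]: t=2:+1/144 = 1/144
(3j)²=10/231 [(2 4 4; -2 1 1)], sign=-1
⇒ 4πI² = 3000/5929
I = (+1)√(3000/5929/(4π)) = 0.20066192

0.200662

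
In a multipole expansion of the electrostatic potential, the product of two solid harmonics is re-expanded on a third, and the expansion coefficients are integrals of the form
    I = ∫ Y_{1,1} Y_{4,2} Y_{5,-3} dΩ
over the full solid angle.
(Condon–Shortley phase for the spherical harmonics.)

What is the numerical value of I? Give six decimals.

-0.259847

Checks pass: Σm=0; 10 even; l₃=5∈[3,5].
(2·1+1)(2·4+1)(2·5+1) = 297
Δ: 0! 2! 8! / 11! → 1/495
sum: t=0:+1/576 = 1/576
3j²(1 4 5; 0 0 0) = Δ·Π!·Σ² = 5/99  (sign -1)
sum: t=0:+1/2880 = 1/2880
3j²(1 4 5; 1 2 -3) = Δ·Π!·Σ² = 28/495  (sign +1)
combine: 4πI² = 297·5/99·28/495 = 28/33
take √, sign -1: I = -0.25984664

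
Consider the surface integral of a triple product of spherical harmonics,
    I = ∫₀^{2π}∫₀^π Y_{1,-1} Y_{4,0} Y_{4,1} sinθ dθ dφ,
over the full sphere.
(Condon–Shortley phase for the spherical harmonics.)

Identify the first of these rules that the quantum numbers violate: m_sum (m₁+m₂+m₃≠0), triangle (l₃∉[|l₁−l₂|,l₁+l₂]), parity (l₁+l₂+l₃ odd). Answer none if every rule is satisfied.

azimuthal sum: -1 + 0 + 1 = 0  ✓
3 ≤ 4 ≤ 5 (triangle on l)  ✓
L = 1 + 4 + 4 = 9 (odd)  ✗

parity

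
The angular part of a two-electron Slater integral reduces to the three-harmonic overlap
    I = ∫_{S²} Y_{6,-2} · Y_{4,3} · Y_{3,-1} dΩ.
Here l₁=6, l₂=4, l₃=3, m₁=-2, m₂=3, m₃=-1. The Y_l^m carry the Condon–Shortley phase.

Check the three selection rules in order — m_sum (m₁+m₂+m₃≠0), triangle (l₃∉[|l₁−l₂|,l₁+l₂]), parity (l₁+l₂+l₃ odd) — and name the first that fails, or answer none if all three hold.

parity

Σmᵢ = 0  ✓
l₃∈[|l₁−l₂|,l₁+l₂]=[2,10], have l₃=3  ✓
Σlᵢ = 13 ⇒ odd  ✗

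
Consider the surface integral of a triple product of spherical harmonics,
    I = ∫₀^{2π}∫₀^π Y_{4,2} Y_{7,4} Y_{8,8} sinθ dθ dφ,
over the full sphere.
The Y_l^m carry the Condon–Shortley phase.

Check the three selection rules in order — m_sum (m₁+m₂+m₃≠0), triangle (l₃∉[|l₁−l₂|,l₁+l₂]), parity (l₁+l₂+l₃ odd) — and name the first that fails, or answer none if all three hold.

m₁+m₂+m₃ = 2 + 4 + 8 = 14  ✗
triangle: |4−7|=3 ≤ l₃=8 ≤ 4+7=11
parity: l₁+l₂+l₃ = 19 is odd

m_sum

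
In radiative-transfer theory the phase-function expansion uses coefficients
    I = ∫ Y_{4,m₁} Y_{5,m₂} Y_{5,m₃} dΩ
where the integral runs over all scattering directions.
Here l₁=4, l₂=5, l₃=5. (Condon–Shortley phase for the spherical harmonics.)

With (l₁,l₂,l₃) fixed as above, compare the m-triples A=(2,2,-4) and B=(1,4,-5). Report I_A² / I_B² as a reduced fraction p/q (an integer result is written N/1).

Same 4,5,5: normalisation and zero-m 3j drop out of the ratio.
A: Δ: 4! 4! 6! / 15! → 1/3153150; sum: t=1:−1/25920 t=2:+1/11520 = 1/20736; 3j²(4 5 5; 2 2 -4) = Δ·Π!·Σ² = 5/429  (sign -1)
B: Δ: 4! 4! 6! / 15! → 1/3153150; sum: t=3:−1/103680 = -1/103680; 3j²(4 5 5; 1 4 -5) = Δ·Π!·Σ² = 4/143  (sign -1)
I_A²/I_B² = (5/429)/(4/143) = 5/12

5/12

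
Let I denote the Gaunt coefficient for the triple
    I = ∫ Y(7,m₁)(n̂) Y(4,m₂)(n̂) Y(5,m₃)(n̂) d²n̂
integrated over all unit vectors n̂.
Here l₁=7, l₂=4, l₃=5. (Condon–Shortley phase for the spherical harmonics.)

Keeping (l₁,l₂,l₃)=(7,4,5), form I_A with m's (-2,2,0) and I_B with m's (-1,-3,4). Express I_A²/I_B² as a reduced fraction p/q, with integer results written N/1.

Same 7,4,5: normalisation and zero-m 3j drop out of the ratio.
A: Δ: 6! 8! 2! / 17! → 1/6126120; sum: t=4:+1/69120 t=5:−1/69120 t=6:+1/1036800 = 1/1036800; 3j²(7 4 5; -2 2 0) = Δ·Π!·Σ² = 1/7293  (sign -1)
B: Δ: 6! 8! 2! / 17! → 1/6126120; sum: t=0:+1/29030400 t=1:−1/1209600 = -23/29030400; 3j²(7 4 5; -1 -3 4) = Δ·Π!·Σ² = 529/97240  (sign +1)
I_A²/I_B² = (1/7293)/(529/97240) = 40/1587

40/1587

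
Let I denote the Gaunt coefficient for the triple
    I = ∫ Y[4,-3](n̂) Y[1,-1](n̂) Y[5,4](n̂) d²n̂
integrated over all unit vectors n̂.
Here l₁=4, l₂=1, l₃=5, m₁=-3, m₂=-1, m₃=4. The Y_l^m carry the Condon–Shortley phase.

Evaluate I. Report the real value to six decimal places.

0.294638

Checks pass: Σm=0; 10 even; l₃=5∈[3,5].
(2·4+1)(2·1+1)(2·5+1) = 297
Δ: 0! 8! 2! / 11! → 1/495
sum: t=0:+1/576 = 1/576
3j²(4 1 5; 0 0 0) = Δ·Π!·Σ² = 5/99  (sign -1)
sum: t=0:+1/10080 = 1/10080
3j²(4 1 5; -3 -1 4) = Δ·Π!·Σ² = 4/55  (sign -1)
combine: 4πI² = 297·5/99·4/55 = 12/11
take √, sign +1: I = 0.29463840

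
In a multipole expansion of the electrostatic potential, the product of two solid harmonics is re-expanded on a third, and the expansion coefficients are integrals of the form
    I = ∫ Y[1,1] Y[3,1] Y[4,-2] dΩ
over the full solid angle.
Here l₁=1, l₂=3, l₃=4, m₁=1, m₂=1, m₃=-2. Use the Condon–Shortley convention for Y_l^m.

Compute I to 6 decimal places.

0.238414

Checks pass: Σm=0; 8 even; l₃=4∈[2,4].
(2·1+1)(2·3+1)(2·4+1) = 189
Δ: 0! 2! 6! / 9! → 1/252
sum: t=0:+1/36 = 1/36
3j²(1 3 4; 0 0 0) = Δ·Π!·Σ² = 4/63  (sign +1)
sum: t=0:+1/96 = 1/96
3j²(1 3 4; 1 1 -2) = Δ·Π!·Σ² = 5/84  (sign +1)
combine: 4πI² = 189·4/63·5/84 = 5/7
take √, sign +1: I = 0.23841361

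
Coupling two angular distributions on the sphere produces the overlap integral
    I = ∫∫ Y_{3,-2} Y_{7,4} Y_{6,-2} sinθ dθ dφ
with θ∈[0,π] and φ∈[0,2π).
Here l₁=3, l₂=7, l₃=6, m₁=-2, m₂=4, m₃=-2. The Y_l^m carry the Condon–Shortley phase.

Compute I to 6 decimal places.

Checks pass: Σm=0; 16 even; l₃=6∈[4,10].
(2·3+1)(2·7+1)(2·6+1) = 1365
Δ: 4! 2! 10! / 17! → 1/2042040
sum: t=1:−1/207360 t=2:+1/57600 t=3:−1/207360 = 1/129600
3j²(3 7 6; 0 0 0) = Δ·Π!·Σ² = 168/12155  (sign +1)
sum: t=3:−1/967680 t=4:+1/725760 = 1/2903040
3j²(3 7 6; -2 4 -2) = Δ·Π!·Σ² = 5/3094  (sign +1)
combine: 4πI² = 1365·168/12155·5/3094 = 1260/41327
take √, sign +1: I = 0.04925648

0.049256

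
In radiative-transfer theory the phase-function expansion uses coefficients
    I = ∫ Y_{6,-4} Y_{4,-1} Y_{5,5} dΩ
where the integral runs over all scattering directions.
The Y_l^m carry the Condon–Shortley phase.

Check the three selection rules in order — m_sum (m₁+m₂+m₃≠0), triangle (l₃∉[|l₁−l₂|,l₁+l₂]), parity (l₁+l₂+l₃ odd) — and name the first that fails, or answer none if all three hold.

azimuthal sum: -4 − 1 + 5 = 0  ✓
2 ≤ 5 ≤ 10 (triangle on l)  ✓
L = 6 + 4 + 5 = 15 (odd)  ✗

parity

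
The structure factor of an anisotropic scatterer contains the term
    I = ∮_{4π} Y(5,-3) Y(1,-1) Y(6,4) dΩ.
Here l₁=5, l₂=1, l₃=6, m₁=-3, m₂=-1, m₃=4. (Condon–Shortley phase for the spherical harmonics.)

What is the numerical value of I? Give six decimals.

0.274090

Checks pass: Σm=0; 12 even; l₃=6∈[4,6].
(2·5+1)(2·1+1)(2·6+1) = 429
Δ: 0! 10! 2! / 13! → 1/858
sum: t=0:+1/14400 = 1/14400
3j²(5 1 6; 0 0 0) = Δ·Π!·Σ² = 6/143  (sign +1)
sum: t=0:+1/161280 = 1/161280
3j²(5 1 6; -3 -1 4) = Δ·Π!·Σ² = 15/286  (sign +1)
combine: 4πI² = 429·6/143·15/286 = 135/143
take √, sign +1: I = 0.27409047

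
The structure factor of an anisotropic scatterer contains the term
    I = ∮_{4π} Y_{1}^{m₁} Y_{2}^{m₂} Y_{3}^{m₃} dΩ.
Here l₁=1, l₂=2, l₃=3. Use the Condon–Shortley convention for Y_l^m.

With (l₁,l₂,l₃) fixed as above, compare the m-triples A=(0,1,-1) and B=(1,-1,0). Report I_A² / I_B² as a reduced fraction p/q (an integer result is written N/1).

8/3

Shared (l₁,l₂,l₃)=(1,2,3): N and (l;000)² cancel in I_A²/I_B².
A: Δ = 0!·2!·4!/7! = 1/105; Racah Σ t=0..0: t=0:+1/6 = 1/6; ⇒ 3j(1 2 3; 0 1 -1)² = 8/105, sgn +1
B: Δ = 0!·2!·4!/7! = 1/105; Racah Σ t=0..0: t=0:+1/12 = 1/12; ⇒ 3j(1 2 3; 1 -1 0)² = 1/35, sgn -1
I_A²/I_B² = (8/105)/(1/35) = 8/3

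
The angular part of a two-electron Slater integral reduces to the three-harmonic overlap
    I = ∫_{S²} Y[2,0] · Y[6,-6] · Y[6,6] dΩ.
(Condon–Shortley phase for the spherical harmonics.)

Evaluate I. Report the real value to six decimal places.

-0.252313

Checks pass: Σm=0; 14 even; l₃=6∈[4,8].
(2·2+1)(2·6+1)(2·6+1) = 845
Δ: 2! 2! 10! / 15! → 1/90090
sum: t=0:+1/69120 t=1:−1/14400 t=2:+1/69120 = -7/172800
3j²(2 6 6; 0 0 0) = Δ·Π!·Σ² = 14/715  (sign -1)
sum: t=0:+1/14515200 = 1/14515200
3j²(2 6 6; 0 -6 6) = Δ·Π!·Σ² = 22/455  (sign +1)
combine: 4πI² = 845·14/715·22/455 = 4/5
take √, sign -1: I = -0.25231325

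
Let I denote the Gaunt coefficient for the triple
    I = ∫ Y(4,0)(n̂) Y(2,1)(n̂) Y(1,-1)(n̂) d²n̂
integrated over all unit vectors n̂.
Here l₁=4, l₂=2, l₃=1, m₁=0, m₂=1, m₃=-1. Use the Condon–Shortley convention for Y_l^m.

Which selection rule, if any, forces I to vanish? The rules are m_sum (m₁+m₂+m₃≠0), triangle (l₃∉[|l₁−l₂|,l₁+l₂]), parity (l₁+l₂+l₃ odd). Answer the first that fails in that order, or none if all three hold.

triangle

m₁+m₂+m₃ = 0 + 1 − 1 = 0  ✓
triangle: |4−2|=2 ≤ l₃=1 ≤ 4+2=6  ✗
parity: l₁+l₂+l₃ = 7 is odd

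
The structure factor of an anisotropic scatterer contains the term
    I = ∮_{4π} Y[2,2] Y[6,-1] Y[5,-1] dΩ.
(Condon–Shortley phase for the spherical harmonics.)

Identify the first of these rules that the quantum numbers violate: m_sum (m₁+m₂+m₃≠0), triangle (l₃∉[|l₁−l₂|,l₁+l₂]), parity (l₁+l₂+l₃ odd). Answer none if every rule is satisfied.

m₁+m₂+m₃ = 2 − 1 − 1 = 0  ✓
triangle: |2−6|=4 ≤ l₃=5 ≤ 2+6=8  ✓
parity: l₁+l₂+l₃ = 13 is odd  ✗

parity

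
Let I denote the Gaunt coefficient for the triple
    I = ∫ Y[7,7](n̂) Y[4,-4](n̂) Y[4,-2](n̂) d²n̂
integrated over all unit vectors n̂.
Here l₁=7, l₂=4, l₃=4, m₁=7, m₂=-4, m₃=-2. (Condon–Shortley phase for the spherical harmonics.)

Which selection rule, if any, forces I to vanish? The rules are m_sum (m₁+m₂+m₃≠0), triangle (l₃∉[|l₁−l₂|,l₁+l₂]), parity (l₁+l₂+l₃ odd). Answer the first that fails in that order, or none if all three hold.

m₁+m₂+m₃ = 7 − 4 − 2 = 1  ✗
triangle: |7−4|=3 ≤ l₃=4 ≤ 7+4=11
parity: l₁+l₂+l₃ = 15 is odd

m_sum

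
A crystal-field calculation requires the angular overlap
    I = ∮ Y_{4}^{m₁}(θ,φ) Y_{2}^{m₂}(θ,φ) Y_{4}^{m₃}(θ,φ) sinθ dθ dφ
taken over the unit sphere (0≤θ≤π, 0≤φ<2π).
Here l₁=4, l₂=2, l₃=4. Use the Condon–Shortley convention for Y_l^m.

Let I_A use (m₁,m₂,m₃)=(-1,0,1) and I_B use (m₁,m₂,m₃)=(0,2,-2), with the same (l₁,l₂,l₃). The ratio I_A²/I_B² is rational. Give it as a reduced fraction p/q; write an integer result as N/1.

289/540

Same 4,2,4: normalisation and zero-m 3j drop out of the ratio.
A: Δ: 2! 6! 2! / 11! → 1/13860; sum: t=0:+1/480 t=1:−1/48 t=2:+1/144 = -17/1440; 3j²(4 2 4; -1 0 1) = Δ·Π!·Σ² = 289/13860  (sign +1)
B: Δ: 2! 6! 2! / 11! → 1/13860; sum: t=2:+1/192 = 1/192; 3j²(4 2 4; 0 2 -2) = Δ·Π!·Σ² = 3/77  (sign +1)
I_A²/I_B² = (289/13860)/(3/77) = 289/540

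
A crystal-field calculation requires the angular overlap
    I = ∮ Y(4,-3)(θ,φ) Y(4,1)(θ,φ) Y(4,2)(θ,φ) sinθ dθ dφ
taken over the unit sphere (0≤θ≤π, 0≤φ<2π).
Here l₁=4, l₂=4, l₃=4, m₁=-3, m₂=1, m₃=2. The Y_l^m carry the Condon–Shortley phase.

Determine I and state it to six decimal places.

-0.063661

Checks pass: Σm=0; 12 even; l₃=4∈[0,8].
(2·4+1)(2·4+1)(2·4+1) = 729
Δ: 4! 4! 4! / 13! → 1/450450
sum: t=0:+1/13824 t=1:−1/216 t=2:+1/64 t=3:−1/216 t=4:+1/13824 = 5/768
3j²(4 4 4; 0 0 0) = Δ·Π!·Σ² = 18/1001  (sign +1)
sum: t=3:−1/576 t=4:+1/864 = -1/1728
3j²(4 4 4; -3 1 2) = Δ·Π!·Σ² = 5/1287  (sign -1)
combine: 4πI² = 729·18/1001·5/1287 = 7290/143143
take √, sign -1: I = -0.06366105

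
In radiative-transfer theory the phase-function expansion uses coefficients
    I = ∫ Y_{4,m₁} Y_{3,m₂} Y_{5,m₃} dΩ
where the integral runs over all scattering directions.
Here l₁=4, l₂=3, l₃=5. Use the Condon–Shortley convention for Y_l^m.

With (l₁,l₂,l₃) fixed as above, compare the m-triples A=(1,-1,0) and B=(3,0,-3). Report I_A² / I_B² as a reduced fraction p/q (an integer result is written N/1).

Shared (l₁,l₂,l₃)=(4,3,5): N and (l;000)² cancel in I_A²/I_B².
A: Δ = 2!·6!·4!/13! = 1/180180; Racah Σ t=0..2: t=0:+1/288 t=1:−1/288 t=2:+1/5760 = 1/5760; ⇒ 3j(4 3 5; 1 -1 0)² = 1/12012, sgn -1
B: Δ = 2!·6!·4!/13! = 1/180180; Racah Σ t=0..1: t=0:+1/1440 t=1:−1/2880 = 1/2880; ⇒ 3j(4 3 5; 3 0 -3)² = 7/715, sgn +1
I_A²/I_B² = (1/12012)/(7/715) = 5/588

5/588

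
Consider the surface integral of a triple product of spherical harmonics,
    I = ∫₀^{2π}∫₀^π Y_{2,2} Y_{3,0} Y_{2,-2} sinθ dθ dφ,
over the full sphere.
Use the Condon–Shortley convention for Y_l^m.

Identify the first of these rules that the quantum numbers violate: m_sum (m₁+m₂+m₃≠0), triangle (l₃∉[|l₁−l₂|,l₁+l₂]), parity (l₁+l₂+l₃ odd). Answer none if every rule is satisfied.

Σmᵢ = 0  ✓
l₃∈[|l₁−l₂|,l₁+l₂]=[1,5], have l₃=2  ✓
Σlᵢ = 7 ⇒ odd  ✗

parity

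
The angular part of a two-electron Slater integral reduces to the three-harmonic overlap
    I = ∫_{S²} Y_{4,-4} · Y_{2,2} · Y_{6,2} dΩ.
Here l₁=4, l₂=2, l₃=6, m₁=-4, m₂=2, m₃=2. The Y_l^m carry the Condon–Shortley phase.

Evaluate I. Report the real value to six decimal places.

Checks pass: Σm=0; 12 even; l₃=6∈[2,6].
(2·4+1)(2·2+1)(2·6+1) = 585
Δ: 0! 8! 4! / 13! → 1/6435
sum: t=0:+1/2304 = 1/2304
3j²(4 2 6; 0 0 0) = Δ·Π!·Σ² = 5/143  (sign +1)
sum: t=0:+1/967680 = 1/967680
3j²(4 2 6; -4 2 2) = Δ·Π!·Σ² = 1/6435  (sign +1)
combine: 4πI² = 585·5/143·1/6435 = 5/1573
take √, sign +1: I = 0.01590434

0.015904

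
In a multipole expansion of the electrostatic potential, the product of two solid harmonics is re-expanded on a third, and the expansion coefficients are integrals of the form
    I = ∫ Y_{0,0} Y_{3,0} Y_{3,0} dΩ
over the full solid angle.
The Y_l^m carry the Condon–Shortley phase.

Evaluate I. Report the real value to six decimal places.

0.282095

Checks pass: Σm=0; 6 even; l₃=3∈[3,3].
(2·0+1)(2·3+1)(2·3+1) = 49
Δ: 0! 0! 6! / 7! → 1/7
sum: t=0:+1/36 = 1/36
3j²(0 3 3; 0 0 0) = Δ·Π!·Σ² = 1/7  (sign -1)
(m-triple is (0,0,0) — same symbol as above.)
combine: 4πI² = 49·1/7·1/7 = 1/1
take √, sign +1: I = 0.28209479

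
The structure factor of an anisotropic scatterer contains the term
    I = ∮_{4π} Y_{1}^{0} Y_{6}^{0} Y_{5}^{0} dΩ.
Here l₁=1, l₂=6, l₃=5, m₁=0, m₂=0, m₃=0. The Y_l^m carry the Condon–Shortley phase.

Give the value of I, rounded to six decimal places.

0.245154

m-sum 0 ✓  L=12 even ✓  5≤5≤7 ✓
Π(2lᵢ+1) = 3×13×11 = 429
triangle coeff Δ(1,6,5) = 1/858
Σ_t [1,1]: t=1:−1/14400 = -1/14400
(3j)²=6/143 [(1 6 5; 0 0 0)], sign=+1
(m-triple is (0,0,0) — same symbol as above.)
⇒ 4πI² = 108/143
I = (+1)√(108/143/(4π)) = 0.24515397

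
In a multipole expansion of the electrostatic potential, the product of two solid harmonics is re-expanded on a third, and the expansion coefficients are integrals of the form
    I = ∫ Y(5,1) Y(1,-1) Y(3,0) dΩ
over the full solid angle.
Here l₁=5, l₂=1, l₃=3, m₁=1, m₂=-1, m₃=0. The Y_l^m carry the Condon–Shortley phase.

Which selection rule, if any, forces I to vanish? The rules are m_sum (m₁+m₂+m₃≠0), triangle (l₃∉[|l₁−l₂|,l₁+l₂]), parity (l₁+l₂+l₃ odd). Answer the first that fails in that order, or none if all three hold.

Σmᵢ = 0  ✓
l₃∈[|l₁−l₂|,l₁+l₂]=[4,6], have l₃=3  ✗
Σlᵢ = 9 ⇒ odd

triangle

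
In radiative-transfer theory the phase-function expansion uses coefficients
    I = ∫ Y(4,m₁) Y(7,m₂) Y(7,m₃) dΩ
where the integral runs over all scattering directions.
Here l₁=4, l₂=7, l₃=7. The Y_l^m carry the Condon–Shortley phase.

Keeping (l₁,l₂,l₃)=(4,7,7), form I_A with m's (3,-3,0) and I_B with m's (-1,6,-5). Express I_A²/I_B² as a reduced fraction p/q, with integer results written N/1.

Same 4,7,7: normalisation and zero-m 3j drop out of the ratio.
A: Δ: 4! 4! 10! / 19! → 1/58198140; sum: t=0:+1/2488320 t=1:−1/4354560 = 1/5806080; 3j²(4 7 7; 3 -3 0) = Δ·Π!·Σ² = 525/92378  (sign -1)
B: Δ: 4! 4! 10! / 19! → 1/58198140; sum: t=3:−1/87091200 t=4:+1/52254720 = 1/130636800; 3j²(4 7 7; -1 6 -5) = Δ·Π!·Σ² = 88/20349  (sign +1)
I_A²/I_B² = (525/92378)/(88/20349) = 33075/25168

33075/25168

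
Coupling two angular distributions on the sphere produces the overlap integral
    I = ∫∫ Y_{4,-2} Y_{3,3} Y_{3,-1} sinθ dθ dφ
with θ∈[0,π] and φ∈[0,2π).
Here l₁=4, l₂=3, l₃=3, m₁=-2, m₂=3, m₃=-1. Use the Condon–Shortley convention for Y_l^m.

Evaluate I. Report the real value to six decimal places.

Checks pass: Σm=0; 10 even; l₃=3∈[1,7].
(2·4+1)(2·3+1)(2·3+1) = 441
Δ: 4! 4! 2! / 11! → 1/34650
sum: t=1:−1/72 t=2:+1/16 t=3:−1/72 = 5/144
3j²(4 3 3; 0 0 0) = Δ·Π!·Σ² = 2/77  (sign -1)
sum: t=4:+1/192 = 1/192
3j²(4 3 3; -2 3 -1) = Δ·Π!·Σ² = 3/77  (sign +1)
combine: 4πI² = 441·2/77·3/77 = 54/121
take √, sign -1: I = -0.18845135

-0.188451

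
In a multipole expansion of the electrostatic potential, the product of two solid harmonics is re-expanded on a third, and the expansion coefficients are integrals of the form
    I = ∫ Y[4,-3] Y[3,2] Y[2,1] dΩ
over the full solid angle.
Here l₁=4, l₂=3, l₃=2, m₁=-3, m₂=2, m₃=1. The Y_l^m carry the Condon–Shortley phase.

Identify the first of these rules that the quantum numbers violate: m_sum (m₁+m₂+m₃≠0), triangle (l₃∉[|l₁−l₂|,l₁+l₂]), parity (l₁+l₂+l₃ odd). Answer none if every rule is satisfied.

parity

azimuthal sum: -3 + 2 + 1 = 0  ✓
1 ≤ 2 ≤ 7 (triangle on l)  ✓
L = 4 + 3 + 2 = 9 (odd)  ✗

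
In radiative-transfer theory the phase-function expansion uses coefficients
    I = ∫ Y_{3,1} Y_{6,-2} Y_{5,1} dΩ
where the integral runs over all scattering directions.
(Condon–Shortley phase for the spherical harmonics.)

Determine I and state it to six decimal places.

m-sum 0 ✓  L=14 even ✓  3≤5≤9 ✓
Π(2lᵢ+1) = 7×13×11 = 1001
triangle coeff Δ(3,6,5) = 1/675675
Σ_t [1,3]: t=1:−1/8640 t=2:+1/2304 t=3:−1/8640 = 7/34560
(3j)²=7/429 [(3 6 5; 0 0 0)], sign=-1
Σ_t [0,2]: t=0:+1/27648 t=1:−1/4320 t=2:+1/11520 = -1/9216
(3j)²=2/143 [(3 6 5; 1 -2 1)], sign=-1
⇒ 4πI² = 98/429
I = (+1)√(98/429/(4π)) = 0.13482780

0.134828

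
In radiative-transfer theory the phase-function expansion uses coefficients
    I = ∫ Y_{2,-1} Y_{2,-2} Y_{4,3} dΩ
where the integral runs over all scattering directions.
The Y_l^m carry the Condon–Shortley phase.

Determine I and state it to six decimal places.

m-sum 0 ✓  L=8 even ✓  0≤4≤4 ✓
Π(2lᵢ+1) = 5×5×9 = 225
triangle coeff Δ(2,2,4) = 1/630
Σ_t [0,0]: t=0:+1/16 = 1/16
(3j)²=2/35 [(2 2 4; 0 0 0)], sign=+1
Σ_t [0,0]: t=0:+1/144 = 1/144
(3j)²=1/18 [(2 2 4; -1 -2 3)], sign=-1
⇒ 4πI² = 5/7
I = (-1)√(5/7/(4π)) = -0.23841361

-0.238414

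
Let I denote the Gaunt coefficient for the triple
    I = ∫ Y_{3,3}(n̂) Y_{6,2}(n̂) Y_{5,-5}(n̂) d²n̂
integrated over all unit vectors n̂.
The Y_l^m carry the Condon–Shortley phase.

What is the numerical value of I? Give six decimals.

Checks pass: Σm=0; 14 even; l₃=5∈[3,9].
(2·3+1)(2·6+1)(2·5+1) = 1001
Δ: 4! 2! 8! / 15! → 1/675675
sum: t=1:−1/8640 t=2:+1/2304 t=3:−1/8640 = 7/34560
3j²(3 6 5; 0 0 0) = Δ·Π!·Σ² = 7/429  (sign -1)
sum: t=0:+1/1935360 = 1/1935360
3j²(3 6 5; 3 2 -5) = Δ·Π!·Σ² = 1/1001  (sign +1)
combine: 4πI² = 1001·7/429·1/1001 = 7/429
take √, sign -1: I = -0.03603425

-0.036034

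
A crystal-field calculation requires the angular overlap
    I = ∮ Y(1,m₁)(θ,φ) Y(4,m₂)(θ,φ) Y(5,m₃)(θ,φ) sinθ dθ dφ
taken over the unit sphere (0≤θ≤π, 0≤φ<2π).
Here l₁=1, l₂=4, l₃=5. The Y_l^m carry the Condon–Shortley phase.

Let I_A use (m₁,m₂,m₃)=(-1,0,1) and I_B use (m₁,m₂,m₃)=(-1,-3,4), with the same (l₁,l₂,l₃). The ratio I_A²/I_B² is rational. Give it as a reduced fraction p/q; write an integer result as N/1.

Same 1,4,5: normalisation and zero-m 3j drop out of the ratio.
A: Δ: 0! 2! 8! / 11! → 1/495; sum: t=0:+1/1152 = 1/1152; 3j²(1 4 5; -1 0 1) = Δ·Π!·Σ² = 1/33  (sign +1)
B: Δ: 0! 2! 8! / 11! → 1/495; sum: t=0:+1/10080 = 1/10080; 3j²(1 4 5; -1 -3 4) = Δ·Π!·Σ² = 4/55  (sign -1)
I_A²/I_B² = (1/33)/(4/55) = 5/12

5/12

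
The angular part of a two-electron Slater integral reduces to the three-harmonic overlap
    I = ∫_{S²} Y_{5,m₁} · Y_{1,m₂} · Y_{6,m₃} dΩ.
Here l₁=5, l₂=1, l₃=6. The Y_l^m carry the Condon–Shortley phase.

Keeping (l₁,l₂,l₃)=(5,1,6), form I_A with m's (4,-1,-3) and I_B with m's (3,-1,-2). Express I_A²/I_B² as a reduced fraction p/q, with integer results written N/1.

1/2

l's match ⇒ only the (l;m) 3-j factors differ between A and B.
A: triangle coeff Δ(5,1,6) = 1/858; Σ_t [0,0]: t=0:+1/725760 = 1/725760; (3j)²=1/286 [(5 1 6; 4 -1 -3)], sign=-1
B: triangle coeff Δ(5,1,6) = 1/858; Σ_t [0,0]: t=0:+1/161280 = 1/161280; (3j)²=1/143 [(5 1 6; 3 -1 -2)], sign=+1
I_A²/I_B² = (1/286)/(1/143) = 1/2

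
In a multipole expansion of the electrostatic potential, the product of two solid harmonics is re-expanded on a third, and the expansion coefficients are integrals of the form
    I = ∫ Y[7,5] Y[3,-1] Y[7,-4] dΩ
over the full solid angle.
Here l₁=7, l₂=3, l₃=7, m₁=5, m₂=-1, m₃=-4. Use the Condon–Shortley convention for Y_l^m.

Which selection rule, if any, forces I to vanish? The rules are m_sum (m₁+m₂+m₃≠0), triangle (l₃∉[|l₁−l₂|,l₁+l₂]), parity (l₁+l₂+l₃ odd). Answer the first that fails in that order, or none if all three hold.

azimuthal sum: 5 − 1 − 4 = 0  ✓
4 ≤ 7 ≤ 10 (triangle on l)  ✓
L = 7 + 3 + 7 = 17 (odd)  ✗

parity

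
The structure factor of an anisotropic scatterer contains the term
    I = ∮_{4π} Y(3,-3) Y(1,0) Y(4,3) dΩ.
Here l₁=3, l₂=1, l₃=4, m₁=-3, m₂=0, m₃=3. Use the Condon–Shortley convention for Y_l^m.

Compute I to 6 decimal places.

Checks pass: Σm=0; 8 even; l₃=4∈[2,4].
(2·3+1)(2·1+1)(2·4+1) = 189
Δ: 0! 6! 2! / 9! → 1/252
sum: t=0:+1/36 = 1/36
3j²(3 1 4; 0 0 0) = Δ·Π!·Σ² = 4/63  (sign +1)
sum: t=0:+1/720 = 1/720
3j²(3 1 4; -3 0 3) = Δ·Π!·Σ² = 1/36  (sign -1)
combine: 4πI² = 189·4/63·1/36 = 1/3
take √, sign -1: I = -0.16286750

-0.162868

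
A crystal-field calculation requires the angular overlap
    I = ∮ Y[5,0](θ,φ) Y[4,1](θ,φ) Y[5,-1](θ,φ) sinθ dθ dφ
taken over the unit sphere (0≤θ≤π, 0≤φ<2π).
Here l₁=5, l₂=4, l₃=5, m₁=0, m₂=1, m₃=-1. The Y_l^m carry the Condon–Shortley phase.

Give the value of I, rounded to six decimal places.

Checks pass: Σm=0; 14 even; l₃=5∈[1,9].
(2·5+1)(2·4+1)(2·5+1) = 1089
Δ: 4! 6! 4! / 15! → 1/3153150
sum: t=0:+1/69120 t=1:−1/1728 t=2:+1/576 t=3:−1/1728 t=4:+1/69120 = 7/11520
3j²(5 4 5; 0 0 0) = Δ·Π!·Σ² = 2/143  (sign -1)
sum: t=1:−1/6912 t=2:+1/864 t=3:−1/1152 t=4:+1/17280 = 7/34560
3j²(5 4 5; 0 1 -1) = Δ·Π!·Σ² = 1/429  (sign +1)
combine: 4πI² = 1089·2/143·1/429 = 6/169
take √, sign -1: I = -0.05315295

-0.053153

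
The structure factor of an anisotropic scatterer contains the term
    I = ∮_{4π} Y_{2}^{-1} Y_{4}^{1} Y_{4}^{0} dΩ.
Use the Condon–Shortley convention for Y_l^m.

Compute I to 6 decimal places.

Rules hold: Σm=0, L=10 even, 2≤4≤6.
N = 5·9·9 = 405
Δ = 2!·2!·6!/11! = 1/13860
Racah Σ t=0..2: t=0:+1/192 t=1:−1/36 t=2:+1/192 = -5/288
⇒ 3j(2 4 4; 0 0 0)² = 20/693, sgn -1
Racah Σ t=1..2: t=1:−1/96 t=2:+1/72 = 1/288
⇒ 3j(2 4 4; -1 1 0)² = 1/462, sgn +1
4πI² = N·(3j₀)²·(3jₘ)² = 150/5929
I = -1·√(0.0252994/4π) = -0.04486937

-0.044869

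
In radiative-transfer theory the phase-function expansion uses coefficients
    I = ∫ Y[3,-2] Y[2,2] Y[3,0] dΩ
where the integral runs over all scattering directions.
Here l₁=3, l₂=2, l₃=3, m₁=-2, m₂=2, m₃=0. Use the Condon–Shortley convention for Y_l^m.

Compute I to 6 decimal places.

-0.188063

Rules hold: Σm=0, L=8 even, 1≤3≤5.
N = 7·5·7 = 245
Δ = 2!·4!·2!/9! = 1/3780
Racah Σ t=0..2: t=0:+1/24 t=1:−1/4 t=2:+1/24 = -1/6
⇒ 3j(3 2 3; 0 0 0)² = 4/105, sgn +1
Racah Σ t=2..2: t=2:+1/24 = 1/24
⇒ 3j(3 2 3; -2 2 0)² = 1/21, sgn -1
4πI² = N·(3j₀)²·(3jₘ)² = 4/9
I = -1·√(0.444444/4π) = -0.18806319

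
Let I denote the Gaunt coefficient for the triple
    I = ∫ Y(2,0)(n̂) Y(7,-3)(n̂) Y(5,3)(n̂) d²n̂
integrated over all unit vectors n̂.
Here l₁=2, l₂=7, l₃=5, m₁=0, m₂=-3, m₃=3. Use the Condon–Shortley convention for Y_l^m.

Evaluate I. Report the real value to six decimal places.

m-sum 0 ✓  L=14 even ✓  5≤5≤9 ✓
Π(2lᵢ+1) = 5×15×11 = 825
triangle coeff Δ(2,7,5) = 1/15015
Σ_t [2,2]: t=2:+1/57600 = 1/57600
(3j)²=21/715 [(2 7 5; 0 0 0)], sign=-1
Σ_t [2,2]: t=2:+1/322560 = 1/322560
(3j)²=18/1001 [(2 7 5; 0 -3 3)], sign=+1
⇒ 4πI² = 810/1859
I = (-1)√(810/1859/(4π)) = -0.18620781

-0.186208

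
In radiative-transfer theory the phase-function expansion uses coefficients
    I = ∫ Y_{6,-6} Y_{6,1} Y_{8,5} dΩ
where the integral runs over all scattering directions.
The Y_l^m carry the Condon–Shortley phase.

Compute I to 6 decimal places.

-0.171754

Rules hold: Σm=0, L=20 even, 0≤8≤12.
N = 13·13·17 = 2873
Δ = 4!·8!·8!/21! = 1/1309458150
Racah Σ t=0..4: t=0:+1/49766400 t=1:−1/3110400 t=2:+1/1327104 t=3:−1/3110400 t=4:+1/49766400 = 1/6635520
⇒ 3j(6 6 8; 0 0 0)² = 350/46189, sgn +1
Racah Σ t=4..4: t=4:+1/696729600 = 1/696729600
⇒ 3j(6 6 8; -6 1 5)² = 11/646, sgn -1
4πI² = N·(3j₀)²·(3jₘ)² = 2275/6137
I = -1·√(0.370702/4π) = -0.17175433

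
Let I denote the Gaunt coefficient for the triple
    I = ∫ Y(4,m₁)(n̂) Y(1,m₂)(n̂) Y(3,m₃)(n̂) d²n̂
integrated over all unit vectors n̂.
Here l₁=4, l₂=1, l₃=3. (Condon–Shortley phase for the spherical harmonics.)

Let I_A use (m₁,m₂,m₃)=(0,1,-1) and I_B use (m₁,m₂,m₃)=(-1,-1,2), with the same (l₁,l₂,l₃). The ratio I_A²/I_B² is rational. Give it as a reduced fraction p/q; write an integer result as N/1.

Same 4,1,3: normalisation and zero-m 3j drop out of the ratio.
A: Δ: 2! 6! 0! / 9! → 1/252; sum: t=2:+1/96 = 1/96; 3j²(4 1 3; 0 1 -1) = Δ·Π!·Σ² = 1/42  (sign +1)
B: Δ: 2! 6! 0! / 9! → 1/252; sum: t=0:+1/240 = 1/240; 3j²(4 1 3; -1 -1 2) = Δ·Π!·Σ² = 1/84  (sign -1)
I_A²/I_B² = (1/42)/(1/84) = 2/1

2/1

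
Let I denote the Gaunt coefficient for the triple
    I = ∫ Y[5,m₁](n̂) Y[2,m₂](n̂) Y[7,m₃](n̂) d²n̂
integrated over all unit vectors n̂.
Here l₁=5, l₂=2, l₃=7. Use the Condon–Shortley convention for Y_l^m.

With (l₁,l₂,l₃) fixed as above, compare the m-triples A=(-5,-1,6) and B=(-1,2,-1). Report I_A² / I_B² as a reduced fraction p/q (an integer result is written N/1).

Shared (l₁,l₂,l₃)=(5,2,7): N and (l;000)² cancel in I_A²/I_B².
A: Δ = 0!·10!·4!/15! = 1/15015; Racah Σ t=0..0: t=0:+1/21772800 = 1/21772800; ⇒ 3j(5 2 7; -5 -1 6)² = 2/105, sgn -1
B: Δ = 0!·10!·4!/15! = 1/15015; Racah Σ t=0..0: t=0:+1/414720 = 1/414720; ⇒ 3j(5 2 7; -1 2 -1)² = 2/429, sgn +1
I_A²/I_B² = (2/105)/(2/429) = 143/35

143/35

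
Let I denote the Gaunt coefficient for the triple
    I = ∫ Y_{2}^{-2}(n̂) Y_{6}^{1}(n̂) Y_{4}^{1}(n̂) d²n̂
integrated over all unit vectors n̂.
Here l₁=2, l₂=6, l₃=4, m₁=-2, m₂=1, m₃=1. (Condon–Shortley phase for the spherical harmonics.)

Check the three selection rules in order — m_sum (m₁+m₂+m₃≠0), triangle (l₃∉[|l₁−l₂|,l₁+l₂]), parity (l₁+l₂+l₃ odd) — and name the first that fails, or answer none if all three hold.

m₁+m₂+m₃ = -2 + 1 + 1 = 0  ✓
triangle: |2−6|=4 ≤ l₃=4 ≤ 2+6=8  ✓
parity: l₁+l₂+l₃ = 12 is even  ✓

none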